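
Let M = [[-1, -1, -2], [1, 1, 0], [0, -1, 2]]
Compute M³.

[[2, 4, -4], [0, 2, -4], [-2, -6, 10]]

M² = [[0, 2, -2], [0, 0, -2], [-1, -3, 4]]
M³ = [[2, 4, -4], [0, 2, -4], [-2, -6, 10]]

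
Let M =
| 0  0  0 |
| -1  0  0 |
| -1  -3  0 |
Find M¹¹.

M is strictly triangular, hence nilpotent: M³ = 0, so M¹¹ = 0.

[[0, 0, 0], [0, 0, 0], [0, 0, 0]]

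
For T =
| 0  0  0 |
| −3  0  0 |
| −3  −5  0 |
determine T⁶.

[[0, 0, 0], [0, 0, 0], [0, 0, 0]]

T is strictly triangular, hence nilpotent: T³ = 0, so T⁶ = 0.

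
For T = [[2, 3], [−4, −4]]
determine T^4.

T^2 = [[−8, −6], [8, 4]]
T^3 = [[8, 0], [0, 8]]
T^4 = [[16, 24], [−32, −32]]

[[16, 24], [−32, −32]]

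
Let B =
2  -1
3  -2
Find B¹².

[[1, 0], [0, 1]]

B² = I (check: tr B = 0 and det B = -1), so B¹² = I since 12 is even.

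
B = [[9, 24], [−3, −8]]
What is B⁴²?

B² = B (a projection; rank 1, trace 1), so B⁴² = B.

[[9, 24], [−3, −8]]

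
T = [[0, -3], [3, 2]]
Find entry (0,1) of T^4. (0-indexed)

T^2 = [[-9, -6], [6, -5]]
T^3 = [[-18, 15], [-15, -28]]
T^4 = [[45, 84], [-84, -11]]

84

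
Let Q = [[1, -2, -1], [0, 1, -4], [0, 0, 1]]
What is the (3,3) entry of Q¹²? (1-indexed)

Q = I + N where N = [[0, -2, -1], [0, 0, -4], [0, 0, 0]] is strictly upper-triangular, so N³ = 0.
(I + N)¹² = I + 12·N + 66·N² = [[1, -24, 516], [0, 1, -48], [0, 0, 1]].

1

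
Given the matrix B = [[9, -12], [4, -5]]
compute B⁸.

tr B = 4 and det B = 3, so the characteristic polynomial is λ² − (4)λ + (3) with roots 3 and 1.
Eigenvectors give P = [[2, -3], [1, -2]] with P⁻¹ = [[2, -3], [1, -2]], and B = P·diag(3, 1)·P⁻¹.
Then B⁸ = P·diag(6561, 1)·P⁻¹ = [[13122, -3], [6561, -2]] · [[2, -3], [1, -2]] = [[26241, -39360], [13120, -19679]].

[[26241, -39360], [13120, -19679]]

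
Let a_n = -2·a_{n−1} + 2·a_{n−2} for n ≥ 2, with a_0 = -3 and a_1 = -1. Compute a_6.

With companion matrix Q = [[-2, 2], [1, 0]], [a_n, a_{n−1}]ᵀ = Q·[a_{n−1}, a_{n−2}]ᵀ, so [a_6, a_5]ᵀ = Q^5·[a_1, a_0]ᵀ.
Q^5 = [[-120, 88], [44, -32]], giving [a_6, a_5]ᵀ = [[-144], [52]].

-144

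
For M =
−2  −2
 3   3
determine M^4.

M² = M (a projection; rank 1, trace 1), so M^4 = M.

[[−2, −2], [3, 3]]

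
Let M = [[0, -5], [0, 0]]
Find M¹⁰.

[[0, 0], [0, 0]]

M is strictly triangular, hence nilpotent: M² = 0, so M¹⁰ = 0.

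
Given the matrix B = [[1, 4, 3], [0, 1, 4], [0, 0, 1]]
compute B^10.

[[1, 40, 750], [0, 1, 40], [0, 0, 1]]

B = I + N where N = [[0, 4, 3], [0, 0, 4], [0, 0, 0]] is strictly upper-triangular, so N^3 = 0.
(I + N)^10 = I + 10·N + 45·N^2 = [[1, 40, 750], [0, 1, 40], [0, 0, 1]].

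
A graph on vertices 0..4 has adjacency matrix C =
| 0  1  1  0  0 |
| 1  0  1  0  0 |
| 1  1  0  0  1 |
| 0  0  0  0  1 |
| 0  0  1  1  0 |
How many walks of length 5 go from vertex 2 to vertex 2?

The number of length-5 walks from vertex 2 to vertex 2 is entry (2,2) of C⁵, where C is the adjacency matrix.
C² = [[2, 1, 1, 0, 1], [1, 2, 1, 0, 1], [1, 1, 3, 1, 0], [0, 0, 1, 1, 0], [1, 1, 0, 0, 2]]
C³ = [[2, 3, 4, 1, 1], [3, 2, 4, 1, 1], [4, 4, 2, 0, 4], [1, 1, 0, 0, 2], [1, 1, 4, 2, 0]]
C⁴ = [[7, 6, 6, 1, 5], [6, 7, 6, 1, 5], [6, 6, 12, 4, 2], [1, 1, 4, 2, 0], [5, 5, 2, 0, 6]]
C⁵ = [[12, 13, 18, 5, 7], [13, 12, 18, 5, 7], [18, 18, 14, 2, 16], [5, 5, 2, 0, 6], [7, 7, 16, 6, 2]]

14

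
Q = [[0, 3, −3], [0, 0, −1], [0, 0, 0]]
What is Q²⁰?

Q is strictly triangular, hence nilpotent: Q³ = 0, so Q²⁰ = 0.

[[0, 0, 0], [0, 0, 0], [0, 0, 0]]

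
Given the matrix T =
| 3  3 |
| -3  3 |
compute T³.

T² = [[0, 18], [-18, 0]]
T³ = [[-54, 54], [-54, -54]]

[[-54, 54], [-54, -54]]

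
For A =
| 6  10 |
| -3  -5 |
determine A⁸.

[[6, 10], [-3, -5]]

A² = A (a projection; rank 1, trace 1), so A⁸ = A.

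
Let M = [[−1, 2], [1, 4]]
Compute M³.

M² = [[3, 6], [3, 18]]
M³ = [[3, 30], [15, 78]]

[[3, 30], [15, 78]]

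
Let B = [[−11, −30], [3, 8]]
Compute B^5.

tr B = −3 and det B = 2, so the characteristic polynomial is λ² − (−3)λ + (2) with roots −1 and −2.
Eigenvectors give P = [[3, 10], [−1, −3]] with P⁻¹ = [[−3, −10], [1, 3]], and B = P·diag(−1, −2)·P⁻¹.
Then B^5 = P·diag(−1, −32)·P⁻¹ = [[−3, −320], [1, 96]] · [[−3, −10], [1, 3]] = [[−311, −930], [93, 278]].

[[−311, −930], [93, 278]]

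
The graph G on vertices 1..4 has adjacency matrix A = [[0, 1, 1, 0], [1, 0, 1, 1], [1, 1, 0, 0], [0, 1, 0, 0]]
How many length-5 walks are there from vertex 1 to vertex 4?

6

The number of length-5 walks from vertex 1 to vertex 4 is entry (1,4) of A⁵, where A is the adjacency matrix.
A² = [[2, 1, 1, 1], [1, 3, 1, 0], [1, 1, 2, 1], [1, 0, 1, 1]]
A³ = [[2, 4, 3, 1], [4, 2, 4, 3], [3, 4, 2, 1], [1, 3, 1, 0]]
A⁴ = [[7, 6, 6, 4], [6, 11, 6, 2], [6, 6, 7, 4], [4, 2, 4, 3]]
A⁵ = [[12, 17, 13, 6], [17, 14, 17, 11], [13, 17, 12, 6], [6, 11, 6, 2]]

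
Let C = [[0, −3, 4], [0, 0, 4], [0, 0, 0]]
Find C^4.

C is strictly triangular, hence nilpotent: C^3 = 0, so C^4 = 0.

[[0, 0, 0], [0, 0, 0], [0, 0, 0]]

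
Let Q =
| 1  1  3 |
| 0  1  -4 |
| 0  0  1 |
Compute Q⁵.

Q = I + N where N = [[0, 1, 3], [0, 0, -4], [0, 0, 0]] is strictly upper-triangular, so N³ = 0.
(I + N)⁵ = I + 5·N + 10·N² = [[1, 5, -25], [0, 1, -20], [0, 0, 1]].

[[1, 5, -25], [0, 1, -20], [0, 0, 1]]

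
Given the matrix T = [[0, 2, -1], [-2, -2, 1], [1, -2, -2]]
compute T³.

[[8, -14, -5], [2, 18, -3], [-19, -18, 6]]

T² = [[-5, -2, 4], [5, -2, -2], [2, 10, 1]]
T³ = [[8, -14, -5], [2, 18, -3], [-19, -18, 6]]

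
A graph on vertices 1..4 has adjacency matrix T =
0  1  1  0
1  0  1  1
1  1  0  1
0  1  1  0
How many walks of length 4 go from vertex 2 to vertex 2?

The number of length-4 walks from vertex 2 to vertex 2 is entry (2,2) of T⁴, where T is the adjacency matrix.
T² = [[2, 1, 1, 2], [1, 3, 2, 1], [1, 2, 3, 1], [2, 1, 1, 2]]
T³ = [[2, 5, 5, 2], [5, 4, 5, 5], [5, 5, 4, 5], [2, 5, 5, 2]]
T⁴ = [[10, 9, 9, 10], [9, 15, 14, 9], [9, 14, 15, 9], [10, 9, 9, 10]]

15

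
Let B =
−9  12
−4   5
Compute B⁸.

tr B = −4 and det B = 3, so the characteristic polynomial is λ² − (−4)λ + (3) with roots −1 and −3.
Eigenvectors give P = [[3, −2], [2, −1]] with P⁻¹ = [[−1, 2], [−2, 3]], and B = P·diag(−1, −3)·P⁻¹.
Then B⁸ = P·diag(1, 6561)·P⁻¹ = [[3, −13122], [2, −6561]] · [[−1, 2], [−2, 3]] = [[26241, −39360], [13120, −19679]].

[[26241, −39360], [13120, −19679]]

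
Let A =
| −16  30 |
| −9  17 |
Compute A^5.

[[−166, 330], [−99, 197]]

tr A = 1 and det A = −2, so the characteristic polynomial is λ² − (1)λ + (−2) with roots −1 and 2.
Eigenvectors give P = [[2, −5], [1, −3]] with P⁻¹ = [[3, −5], [1, −2]], and A = P·diag(−1, 2)·P⁻¹.
Then A^5 = P·diag(−1, 32)·P⁻¹ = [[−2, −160], [−1, −96]] · [[3, −5], [1, −2]] = [[−166, 330], [−99, 197]].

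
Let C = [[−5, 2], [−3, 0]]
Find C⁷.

[[−6305, 4118], [−6177, 3990]]

tr C = −5 and det C = 6, so the characteristic polynomial is λ² − (−5)λ + (6) with roots −2 and −3.
Eigenvectors give P = [[2, −1], [3, −1]] with P⁻¹ = [[−1, 1], [−3, 2]], and C = P·diag(−2, −3)·P⁻¹.
Then C⁷ = P·diag(−128, −2187)·P⁻¹ = [[−256, 2187], [−384, 2187]] · [[−1, 1], [−3, 2]] = [[−6305, 4118], [−6177, 3990]].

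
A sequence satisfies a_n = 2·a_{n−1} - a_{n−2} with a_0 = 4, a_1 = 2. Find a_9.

-14

With companion matrix Q = [[2, -1], [1, 0]], [a_n, a_{n−1}]ᵀ = Q·[a_{n−1}, a_{n−2}]ᵀ, so [a_9, a_8]ᵀ = Q⁸·[a_1, a_0]ᵀ.
Q⁸ = [[9, -8], [8, -7]], giving [a_9, a_8]ᵀ = [[-14], [-12]].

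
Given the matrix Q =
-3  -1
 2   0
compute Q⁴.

tr Q = -3 and det Q = 2, so the characteristic polynomial is λ² − (-3)λ + (2) with roots -1 and -2.
Eigenvectors give P = [[1, -1], [-2, 1]] with P⁻¹ = [[-1, -1], [-2, -1]], and Q = P·diag(-1, -2)·P⁻¹.
Then Q⁴ = P·diag(1, 16)·P⁻¹ = [[1, -16], [-2, 16]] · [[-1, -1], [-2, -1]] = [[31, 15], [-30, -14]].

[[31, 15], [-30, -14]]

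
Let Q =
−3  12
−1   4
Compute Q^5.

[[−3, 12], [−1, 4]]

Q² = Q (a projection; rank 1, trace 1), so Q^5 = Q.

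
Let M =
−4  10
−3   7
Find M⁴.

tr M = 3 and det M = 2, so the characteristic polynomial is λ² − (3)λ + (2) with roots 2 and 1.
Eigenvectors give P = [[−5, −2], [−3, −1]] with P⁻¹ = [[1, −2], [−3, 5]], and M = P·diag(2, 1)·P⁻¹.
Then M⁴ = P·diag(16, 1)·P⁻¹ = [[−80, −2], [−48, −1]] · [[1, −2], [−3, 5]] = [[−74, 150], [−45, 91]].

[[−74, 150], [−45, 91]]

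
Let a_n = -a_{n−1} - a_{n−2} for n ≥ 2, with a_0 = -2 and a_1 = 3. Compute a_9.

-2

With companion matrix C = [[-1, -1], [1, 0]], [a_n, a_{n−1}]ᵀ = C·[a_{n−1}, a_{n−2}]ᵀ, so [a_9, a_8]ᵀ = C⁸·[a_1, a_0]ᵀ.
C⁸ = [[0, 1], [-1, -1]], giving [a_9, a_8]ᵀ = [[-2], [-1]].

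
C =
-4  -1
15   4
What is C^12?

C² = I (check: tr C = 0 and det C = -1), so C^12 = I since 12 is even.

[[1, 0], [0, 1]]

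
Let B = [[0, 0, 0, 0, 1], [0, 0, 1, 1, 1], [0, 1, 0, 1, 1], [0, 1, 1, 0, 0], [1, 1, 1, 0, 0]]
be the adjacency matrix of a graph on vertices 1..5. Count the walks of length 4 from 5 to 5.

The number of length-4 walks from vertex 5 to vertex 5 is entry (5,5) of B⁴, where B is the adjacency matrix.
B² = [[1, 1, 1, 0, 0], [1, 3, 2, 1, 1], [1, 2, 3, 1, 1], [0, 1, 1, 2, 2], [0, 1, 1, 2, 3]]
B³ = [[0, 1, 1, 2, 3], [1, 4, 5, 5, 6], [1, 5, 4, 5, 6], [2, 5, 5, 2, 2], [3, 6, 6, 2, 2]]
B⁴ = [[3, 6, 6, 2, 2], [6, 16, 15, 9, 10], [6, 15, 16, 9, 10], [2, 9, 9, 10, 12], [2, 10, 10, 12, 15]]

15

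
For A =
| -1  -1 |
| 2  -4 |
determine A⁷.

[[1931, -2059], [4118, -4246]]

tr A = -5 and det A = 6, so the characteristic polynomial is λ² − (-5)λ + (6) with roots -2 and -3.
Eigenvectors give P = [[1, -1], [1, -2]] with P⁻¹ = [[2, -1], [1, -1]], and A = P·diag(-2, -3)·P⁻¹.
Then A⁷ = P·diag(-128, -2187)·P⁻¹ = [[-128, 2187], [-128, 4374]] · [[2, -1], [1, -1]] = [[1931, -2059], [4118, -4246]].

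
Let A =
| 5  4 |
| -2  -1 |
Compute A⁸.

[[13121, 13120], [-6560, -6559]]

tr A = 4 and det A = 3, so the characteristic polynomial is λ² − (4)λ + (3) with roots 1 and 3.
Eigenvectors give P = [[1, 2], [-1, -1]] with P⁻¹ = [[-1, -2], [1, 1]], and A = P·diag(1, 3)·P⁻¹.
Then A⁸ = P·diag(1, 6561)·P⁻¹ = [[1, 13122], [-1, -6561]] · [[-1, -2], [1, 1]] = [[13121, 13120], [-6560, -6559]].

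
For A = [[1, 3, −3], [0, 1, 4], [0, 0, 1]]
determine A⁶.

A = I + N where N = [[0, 3, −3], [0, 0, 4], [0, 0, 0]] is strictly upper-triangular, so N³ = 0.
(I + N)⁶ = I + 6·N + 15·N² = [[1, 18, 162], [0, 1, 24], [0, 0, 1]].

[[1, 18, 162], [0, 1, 24], [0, 0, 1]]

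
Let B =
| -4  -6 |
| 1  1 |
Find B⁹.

[[-1534, -3066], [511, 1021]]

tr B = -3 and det B = 2, so the characteristic polynomial is λ² − (-3)λ + (2) with roots -2 and -1.
Eigenvectors give P = [[3, -2], [-1, 1]] with P⁻¹ = [[1, 2], [1, 3]], and B = P·diag(-2, -1)·P⁻¹.
Then B⁹ = P·diag(-512, -1)·P⁻¹ = [[-1536, 2], [512, -1]] · [[1, 2], [1, 3]] = [[-1534, -3066], [511, 1021]].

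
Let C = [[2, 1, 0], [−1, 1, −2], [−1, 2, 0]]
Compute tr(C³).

−6

C² = [[3, 3, −2], [−1, −4, −2], [−4, 1, −4]]
C³ = [[5, 2, −6], [4, −9, 8], [−5, −11, −2]]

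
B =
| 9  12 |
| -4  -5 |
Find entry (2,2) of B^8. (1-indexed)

-19679

tr B = 4 and det B = 3, so the characteristic polynomial is λ² − (4)λ + (3) with roots 1 and 3.
Eigenvectors give P = [[3, 2], [-2, -1]] with P⁻¹ = [[-1, -2], [2, 3]], and B = P·diag(1, 3)·P⁻¹.
Then B^8 = P·diag(1, 6561)·P⁻¹ = [[3, 13122], [-2, -6561]] · [[-1, -2], [2, 3]] = [[26241, 39360], [-13120, -19679]].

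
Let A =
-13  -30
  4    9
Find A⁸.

[[39361, 98400], [-13120, -32799]]

tr A = -4 and det A = 3, so the characteristic polynomial is λ² − (-4)λ + (3) with roots -3 and -1.
Eigenvectors give P = [[-3, -5], [1, 2]] with P⁻¹ = [[-2, -5], [1, 3]], and A = P·diag(-3, -1)·P⁻¹.
Then A⁸ = P·diag(6561, 1)·P⁻¹ = [[-19683, -5], [6561, 2]] · [[-2, -5], [1, 3]] = [[39361, 98400], [-13120, -32799]].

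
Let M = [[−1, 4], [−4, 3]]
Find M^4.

[[161, −176], [176, −15]]

M^2 = [[−15, 8], [−8, −7]]
M^3 = [[−17, −36], [36, −53]]
M^4 = [[161, −176], [176, −15]]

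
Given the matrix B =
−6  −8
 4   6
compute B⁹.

[[−1536, −2048], [1024, 1536]]

tr B = 0 and det B = −4, so the characteristic polynomial is λ² − (0)λ + (−4) with roots 2 and −2.
Eigenvectors give P = [[1, 2], [−1, −1]] with P⁻¹ = [[−1, −2], [1, 1]], and B = P·diag(2, −2)·P⁻¹.
Then B⁹ = P·diag(512, −512)·P⁻¹ = [[512, −1024], [−512, 512]] · [[−1, −2], [1, 1]] = [[−1536, −2048], [1024, 1536]].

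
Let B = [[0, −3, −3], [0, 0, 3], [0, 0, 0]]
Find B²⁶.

[[0, 0, 0], [0, 0, 0], [0, 0, 0]]

B is strictly triangular, hence nilpotent: B³ = 0, so B²⁶ = 0.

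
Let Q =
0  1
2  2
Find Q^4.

Q^2 = [[2, 2], [4, 6]]
Q^3 = [[4, 6], [12, 16]]
Q^4 = [[12, 16], [32, 44]]

[[12, 16], [32, 44]]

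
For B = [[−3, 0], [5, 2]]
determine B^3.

tr B = −1 and det B = −6, so the characteristic polynomial is λ² − (−1)λ + (−6) with roots 2 and −3.
Eigenvectors give P = [[0, −1], [1, 1]] with P⁻¹ = [[1, 1], [−1, 0]], and B = P·diag(2, −3)·P⁻¹.
Then B^3 = P·diag(8, −27)·P⁻¹ = [[0, 27], [8, −27]] · [[1, 1], [−1, 0]] = [[−27, 0], [35, 8]].

[[−27, 0], [35, 8]]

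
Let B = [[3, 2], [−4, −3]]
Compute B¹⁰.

B² = I (check: tr B = 0 and det B = −1), so B¹⁰ = I since 10 is even.

[[1, 0], [0, 1]]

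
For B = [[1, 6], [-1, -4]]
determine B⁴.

[[-29, -90], [15, 46]]

tr B = -3 and det B = 2, so the characteristic polynomial is λ² − (-3)λ + (2) with roots -1 and -2.
Eigenvectors give P = [[-3, -2], [1, 1]] with P⁻¹ = [[-1, -2], [1, 3]], and B = P·diag(-1, -2)·P⁻¹.
Then B⁴ = P·diag(1, 16)·P⁻¹ = [[-3, -32], [1, 16]] · [[-1, -2], [1, 3]] = [[-29, -90], [15, 46]].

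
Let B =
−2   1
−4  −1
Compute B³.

[[12, 3], [−12, 15]]

B² = [[0, −3], [12, −3]]
B³ = [[12, 3], [−12, 15]]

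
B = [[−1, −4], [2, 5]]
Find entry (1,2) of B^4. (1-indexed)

−160

tr B = 4 and det B = 3, so the characteristic polynomial is λ² − (4)λ + (3) with roots 1 and 3.
Eigenvectors give P = [[2, 1], [−1, −1]] with P⁻¹ = [[1, 1], [−1, −2]], and B = P·diag(1, 3)·P⁻¹.
Then B^4 = P·diag(1, 81)·P⁻¹ = [[2, 81], [−1, −81]] · [[1, 1], [−1, −2]] = [[−79, −160], [80, 161]].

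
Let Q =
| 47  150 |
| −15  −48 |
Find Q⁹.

[[182267, 605850], [−60585, −201438]]

tr Q = −1 and det Q = −6, so the characteristic polynomial is λ² − (−1)λ + (−6) with roots −3 and 2.
Eigenvectors give P = [[−3, 10], [1, −3]] with P⁻¹ = [[3, 10], [1, 3]], and Q = P·diag(−3, 2)·P⁻¹.
Then Q⁹ = P·diag(−19683, 512)·P⁻¹ = [[59049, 5120], [−19683, −1536]] · [[3, 10], [1, 3]] = [[182267, 605850], [−60585, −201438]].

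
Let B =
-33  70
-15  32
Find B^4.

[[471, -910], [195, -374]]

tr B = -1 and det B = -6, so the characteristic polynomial is λ² − (-1)λ + (-6) with roots 2 and -3.
Eigenvectors give P = [[-2, -7], [-1, -3]] with P⁻¹ = [[3, -7], [-1, 2]], and B = P·diag(2, -3)·P⁻¹.
Then B^4 = P·diag(16, 81)·P⁻¹ = [[-32, -567], [-16, -243]] · [[3, -7], [-1, 2]] = [[471, -910], [195, -374]].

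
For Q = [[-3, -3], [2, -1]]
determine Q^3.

Q^2 = [[3, 12], [-8, -5]]
Q^3 = [[15, -21], [14, 29]]

[[15, -21], [14, 29]]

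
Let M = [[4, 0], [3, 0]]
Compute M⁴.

[[256, 0], [192, 0]]

M² = [[16, 0], [12, 0]]
M³ = [[64, 0], [48, 0]]
M⁴ = [[256, 0], [192, 0]]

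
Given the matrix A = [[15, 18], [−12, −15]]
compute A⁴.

[[81, 0], [0, 81]]

tr A = 0 and det A = −9, so the characteristic polynomial is λ² − (0)λ + (−9) with roots −3 and 3.
Eigenvectors give P = [[−1, −3], [1, 2]] with P⁻¹ = [[2, 3], [−1, −1]], and A = P·diag(−3, 3)·P⁻¹.
Then A⁴ = P·diag(81, 81)·P⁻¹ = [[−81, −243], [81, 162]] · [[2, 3], [−1, −1]] = [[81, 0], [0, 81]].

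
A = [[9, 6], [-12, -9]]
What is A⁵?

tr A = 0 and det A = -9, so the characteristic polynomial is λ² − (0)λ + (-9) with roots 3 and -3.
Eigenvectors give P = [[1, -1], [-1, 2]] with P⁻¹ = [[2, 1], [1, 1]], and A = P·diag(3, -3)·P⁻¹.
Then A⁵ = P·diag(243, -243)·P⁻¹ = [[243, 243], [-243, -486]] · [[2, 1], [1, 1]] = [[729, 486], [-972, -729]].

[[729, 486], [-972, -729]]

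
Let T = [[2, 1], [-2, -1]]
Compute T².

T² = T (a projection; rank 1, trace 1), so T² = T.

[[2, 1], [-2, -1]]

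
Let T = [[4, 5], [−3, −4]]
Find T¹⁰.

[[1, 0], [0, 1]]

T² = I (check: tr T = 0 and det T = −1), so T¹⁰ = I since 10 is even.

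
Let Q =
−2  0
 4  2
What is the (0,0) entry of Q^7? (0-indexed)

tr Q = 0 and det Q = −4, so the characteristic polynomial is λ² − (0)λ + (−4) with roots −2 and 2.
Eigenvectors give P = [[−1, 0], [1, 1]] with P⁻¹ = [[−1, 0], [1, 1]], and Q = P·diag(−2, 2)·P⁻¹.
Then Q^7 = P·diag(−128, 128)·P⁻¹ = [[128, 0], [−128, 128]] · [[−1, 0], [1, 1]] = [[−128, 0], [256, 128]].

−128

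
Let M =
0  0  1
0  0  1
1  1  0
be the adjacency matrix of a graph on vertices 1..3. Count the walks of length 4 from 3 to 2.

0

The number of length-4 walks from vertex 3 to vertex 2 is entry (3,2) of M^4, where M is the adjacency matrix.
M^2 = [[1, 1, 0], [1, 1, 0], [0, 0, 2]]
M^3 = [[0, 0, 2], [0, 0, 2], [2, 2, 0]]
M^4 = [[2, 2, 0], [2, 2, 0], [0, 0, 4]]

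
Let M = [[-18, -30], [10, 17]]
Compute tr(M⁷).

tr M = -1 and det M = -6, so the characteristic polynomial is λ² − (-1)λ + (-6) with roots 2 and -3.
Eigenvectors give P = [[3, 2], [-2, -1]] with P⁻¹ = [[-1, -2], [2, 3]], and M = P·diag(2, -3)·P⁻¹.
Then M⁷ = P·diag(128, -2187)·P⁻¹ = [[384, -4374], [-256, 2187]] · [[-1, -2], [2, 3]] = [[-9132, -13890], [4630, 7073]].

-2059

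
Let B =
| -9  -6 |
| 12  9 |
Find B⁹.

[[-59049, -39366], [78732, 59049]]

tr B = 0 and det B = -9, so the characteristic polynomial is λ² − (0)λ + (-9) with roots 3 and -3.
Eigenvectors give P = [[1, 1], [-2, -1]] with P⁻¹ = [[-1, -1], [2, 1]], and B = P·diag(3, -3)·P⁻¹.
Then B⁹ = P·diag(19683, -19683)·P⁻¹ = [[19683, -19683], [-39366, 19683]] · [[-1, -1], [2, 1]] = [[-59049, -39366], [78732, 59049]].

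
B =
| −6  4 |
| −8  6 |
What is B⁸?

[[256, 0], [0, 256]]

tr B = 0 and det B = −4, so the characteristic polynomial is λ² − (0)λ + (−4) with roots −2 and 2.
Eigenvectors give P = [[−1, −1], [−1, −2]] with P⁻¹ = [[−2, 1], [1, −1]], and B = P·diag(−2, 2)·P⁻¹.
Then B⁸ = P·diag(256, 256)·P⁻¹ = [[−256, −256], [−256, −512]] · [[−2, 1], [1, −1]] = [[256, 0], [0, 256]].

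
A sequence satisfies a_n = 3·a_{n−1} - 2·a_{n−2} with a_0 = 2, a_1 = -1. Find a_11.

-6139

With companion matrix A = [[3, -2], [1, 0]], [a_n, a_{n−1}]ᵀ = A·[a_{n−1}, a_{n−2}]ᵀ, so [a_11, a_10]ᵀ = A¹⁰·[a_1, a_0]ᵀ.
A¹⁰ = [[2047, -2046], [1023, -1022]], giving [a_11, a_10]ᵀ = [[-6139], [-3067]].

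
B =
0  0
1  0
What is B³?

B is strictly triangular, hence nilpotent: B² = 0, so B³ = 0.

[[0, 0], [0, 0]]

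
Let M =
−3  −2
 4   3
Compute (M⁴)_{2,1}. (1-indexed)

M² = [[1, 0], [0, 1]]
M³ = [[−3, −2], [4, 3]]
M⁴ = [[1, 0], [0, 1]]

0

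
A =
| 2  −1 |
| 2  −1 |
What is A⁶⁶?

[[2, −1], [2, −1]]

A² = A (a projection; rank 1, trace 1), so A⁶⁶ = A.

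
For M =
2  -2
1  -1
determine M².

[[2, -2], [1, -1]]

M² = M (a projection; rank 1, trace 1), so M² = M.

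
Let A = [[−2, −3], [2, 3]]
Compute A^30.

A² = A (a projection; rank 1, trace 1), so A^30 = A.

[[−2, −3], [2, 3]]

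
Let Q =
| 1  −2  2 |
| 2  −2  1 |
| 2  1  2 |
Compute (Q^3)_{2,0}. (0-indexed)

18

Q^2 = [[1, 4, 4], [0, 1, 4], [8, −4, 9]]
Q^3 = [[17, −6, 14], [10, 2, 9], [18, 1, 30]]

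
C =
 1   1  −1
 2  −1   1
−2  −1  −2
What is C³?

[[3, 2, −8], [12, 1, 14], [−8, −6, −9]]

C² = [[5, 1, 2], [−2, 2, −5], [0, 1, 5]]
C³ = [[3, 2, −8], [12, 1, 14], [−8, −6, −9]]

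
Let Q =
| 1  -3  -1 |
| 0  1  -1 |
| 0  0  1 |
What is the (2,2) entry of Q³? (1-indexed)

1

Q = I + N where N = [[0, -3, -1], [0, 0, -1], [0, 0, 0]] is strictly upper-triangular, so N³ = 0.
(I + N)³ = I + 3·N + 3·N² = [[1, -9, 6], [0, 1, -3], [0, 0, 1]].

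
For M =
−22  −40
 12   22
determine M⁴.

tr M = 0 and det M = −4, so the characteristic polynomial is λ² − (0)λ + (−4) with roots 2 and −2.
Eigenvectors give P = [[−5, −2], [3, 1]] with P⁻¹ = [[1, 2], [−3, −5]], and M = P·diag(2, −2)·P⁻¹.
Then M⁴ = P·diag(16, 16)·P⁻¹ = [[−80, −32], [48, 16]] · [[1, 2], [−3, −5]] = [[16, 0], [0, 16]].

[[16, 0], [0, 16]]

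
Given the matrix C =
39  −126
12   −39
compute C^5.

tr C = 0 and det C = −9, so the characteristic polynomial is λ² − (0)λ + (−9) with roots −3 and 3.
Eigenvectors give P = [[−3, 7], [−1, 2]] with P⁻¹ = [[2, −7], [1, −3]], and C = P·diag(−3, 3)·P⁻¹.
Then C^5 = P·diag(−243, 243)·P⁻¹ = [[729, 1701], [243, 486]] · [[2, −7], [1, −3]] = [[3159, −10206], [972, −3159]].

[[3159, −10206], [972, −3159]]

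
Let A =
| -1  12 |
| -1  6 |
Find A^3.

[[-49, 228], [-19, 84]]

tr A = 5 and det A = 6, so the characteristic polynomial is λ² − (5)λ + (6) with roots 2 and 3.
Eigenvectors give P = [[-4, -3], [-1, -1]] with P⁻¹ = [[-1, 3], [1, -4]], and A = P·diag(2, 3)·P⁻¹.
Then A^3 = P·diag(8, 27)·P⁻¹ = [[-32, -81], [-8, -27]] · [[-1, 3], [1, -4]] = [[-49, 228], [-19, 84]].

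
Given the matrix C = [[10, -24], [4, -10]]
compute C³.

[[40, -96], [16, -40]]

tr C = 0 and det C = -4, so the characteristic polynomial is λ² − (0)λ + (-4) with roots 2 and -2.
Eigenvectors give P = [[3, -2], [1, -1]] with P⁻¹ = [[1, -2], [1, -3]], and C = P·diag(2, -2)·P⁻¹.
Then C³ = P·diag(8, -8)·P⁻¹ = [[24, 16], [8, 8]] · [[1, -2], [1, -3]] = [[40, -96], [16, -40]].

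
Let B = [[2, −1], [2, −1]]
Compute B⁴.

B² = B (a projection; rank 1, trace 1), so B⁴ = B.

[[2, −1], [2, −1]]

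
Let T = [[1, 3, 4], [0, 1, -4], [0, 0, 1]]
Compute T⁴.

[[1, 12, -56], [0, 1, -16], [0, 0, 1]]

T = I + N where N = [[0, 3, 4], [0, 0, -4], [0, 0, 0]] is strictly upper-triangular, so N³ = 0.
(I + N)⁴ = I + 4·N + 6·N² = [[1, 12, -56], [0, 1, -16], [0, 0, 1]].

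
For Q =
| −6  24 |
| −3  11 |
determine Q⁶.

[[−5256, 15960], [−1995, 6049]]

tr Q = 5 and det Q = 6, so the characteristic polynomial is λ² − (5)λ + (6) with roots 2 and 3.
Eigenvectors give P = [[3, −8], [1, −3]] with P⁻¹ = [[3, −8], [1, −3]], and Q = P·diag(2, 3)·P⁻¹.
Then Q⁶ = P·diag(64, 729)·P⁻¹ = [[192, −5832], [64, −2187]] · [[3, −8], [1, −3]] = [[−5256, 15960], [−1995, 6049]].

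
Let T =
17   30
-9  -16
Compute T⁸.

[[1531, 2550], [-765, -1274]]

tr T = 1 and det T = -2, so the characteristic polynomial is λ² − (1)λ + (-2) with roots -1 and 2.
Eigenvectors give P = [[-5, -2], [3, 1]] with P⁻¹ = [[1, 2], [-3, -5]], and T = P·diag(-1, 2)·P⁻¹.
Then T⁸ = P·diag(1, 256)·P⁻¹ = [[-5, -512], [3, 256]] · [[1, 2], [-3, -5]] = [[1531, 2550], [-765, -1274]].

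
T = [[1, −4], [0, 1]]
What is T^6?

T = I + N where N = [[0, −4], [0, 0]] is strictly upper-triangular, so N^2 = 0.
(I + N)^6 = I + 6·N = [[1, −24], [0, 1]].

[[1, −24], [0, 1]]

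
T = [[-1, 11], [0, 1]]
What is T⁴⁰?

[[1, 0], [0, 1]]

T² = I (check: tr T = 0 and det T = -1), so T⁴⁰ = I since 40 is even.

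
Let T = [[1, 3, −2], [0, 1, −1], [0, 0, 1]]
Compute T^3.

[[1, 9, −15], [0, 1, −3], [0, 0, 1]]

T = I + N where N = [[0, 3, −2], [0, 0, −1], [0, 0, 0]] is strictly upper-triangular, so N^3 = 0.
(I + N)^3 = I + 3·N + 3·N^2 = [[1, 9, −15], [0, 1, −3], [0, 0, 1]].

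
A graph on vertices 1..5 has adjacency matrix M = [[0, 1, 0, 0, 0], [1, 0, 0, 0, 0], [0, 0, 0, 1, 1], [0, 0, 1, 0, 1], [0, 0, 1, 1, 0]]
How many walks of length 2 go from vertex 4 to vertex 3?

The number of length-2 walks from vertex 4 to vertex 3 is entry (4,3) of M^2, where M is the adjacency matrix.
M^2 = [[1, 0, 0, 0, 0], [0, 1, 0, 0, 0], [0, 0, 2, 1, 1], [0, 0, 1, 2, 1], [0, 0, 1, 1, 2]]

1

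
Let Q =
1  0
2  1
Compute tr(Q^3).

2

Q = I + N where N = [[0, 0], [2, 0]] is strictly lower-triangular, so N^2 = 0.
(I + N)^3 = I + 3·N = [[1, 0], [6, 1]].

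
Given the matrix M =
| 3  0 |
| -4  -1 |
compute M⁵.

tr M = 2 and det M = -3, so the characteristic polynomial is λ² − (2)λ + (-3) with roots 3 and -1.
Eigenvectors give P = [[1, 0], [-1, 1]] with P⁻¹ = [[1, 0], [1, 1]], and M = P·diag(3, -1)·P⁻¹.
Then M⁵ = P·diag(243, -1)·P⁻¹ = [[243, 0], [-243, -1]] · [[1, 0], [1, 1]] = [[243, 0], [-244, -1]].

[[243, 0], [-244, -1]]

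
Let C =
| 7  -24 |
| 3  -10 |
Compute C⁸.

[[-2039, 6120], [-765, 2296]]

tr C = -3 and det C = 2, so the characteristic polynomial is λ² − (-3)λ + (2) with roots -1 and -2.
Eigenvectors give P = [[-3, -8], [-1, -3]] with P⁻¹ = [[-3, 8], [1, -3]], and C = P·diag(-1, -2)·P⁻¹.
Then C⁸ = P·diag(1, 256)·P⁻¹ = [[-3, -2048], [-1, -768]] · [[-3, 8], [1, -3]] = [[-2039, 6120], [-765, 2296]].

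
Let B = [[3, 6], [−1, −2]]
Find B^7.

B² = B (a projection; rank 1, trace 1), so B^7 = B.

[[3, 6], [−1, −2]]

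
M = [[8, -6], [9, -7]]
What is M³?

[[26, -18], [27, -19]]

tr M = 1 and det M = -2, so the characteristic polynomial is λ² − (1)λ + (-2) with roots 2 and -1.
Eigenvectors give P = [[1, 2], [1, 3]] with P⁻¹ = [[3, -2], [-1, 1]], and M = P·diag(2, -1)·P⁻¹.
Then M³ = P·diag(8, -1)·P⁻¹ = [[8, -2], [8, -3]] · [[3, -2], [-1, 1]] = [[26, -18], [27, -19]].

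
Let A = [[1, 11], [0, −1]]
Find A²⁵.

[[1, 11], [0, −1]]

A² = I (check: tr A = 0 and det A = −1), so A²⁵ = A since 25 is odd.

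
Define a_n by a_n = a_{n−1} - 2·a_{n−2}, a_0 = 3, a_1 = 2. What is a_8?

-48

With companion matrix C = [[1, -2], [1, 0]], [a_n, a_{n−1}]ᵀ = C·[a_{n−1}, a_{n−2}]ᵀ, so [a_8, a_7]ᵀ = C⁷·[a_1, a_0]ᵀ.
C⁷ = [[-3, -14], [7, -10]], giving [a_8, a_7]ᵀ = [[-48], [-16]].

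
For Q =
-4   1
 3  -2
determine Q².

[[19, -6], [-18, 7]]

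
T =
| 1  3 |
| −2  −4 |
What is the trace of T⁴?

tr T = −3 and det T = 2, so the characteristic polynomial is λ² − (−3)λ + (2) with roots −2 and −1.
Eigenvectors give P = [[1, 3], [−1, −2]] with P⁻¹ = [[−2, −3], [1, 1]], and T = P·diag(−2, −1)·P⁻¹.
Then T⁴ = P·diag(16, 1)·P⁻¹ = [[16, 3], [−16, −2]] · [[−2, −3], [1, 1]] = [[−29, −45], [30, 46]].

17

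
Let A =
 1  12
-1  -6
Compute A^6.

tr A = -5 and det A = 6, so the characteristic polynomial is λ² − (-5)λ + (6) with roots -2 and -3.
Eigenvectors give P = [[4, 3], [-1, -1]] with P⁻¹ = [[1, 3], [-1, -4]], and A = P·diag(-2, -3)·P⁻¹.
Then A^6 = P·diag(64, 729)·P⁻¹ = [[256, 2187], [-64, -729]] · [[1, 3], [-1, -4]] = [[-1931, -7980], [665, 2724]].

[[-1931, -7980], [665, 2724]]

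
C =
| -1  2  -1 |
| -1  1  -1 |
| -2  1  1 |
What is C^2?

[[1, -1, -2], [2, -2, -1], [-1, -2, 2]]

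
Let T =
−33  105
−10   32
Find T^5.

tr T = −1 and det T = −6, so the characteristic polynomial is λ² − (−1)λ + (−6) with roots 2 and −3.
Eigenvectors give P = [[3, 7], [1, 2]] with P⁻¹ = [[−2, 7], [1, −3]], and T = P·diag(2, −3)·P⁻¹.
Then T^5 = P·diag(32, −243)·P⁻¹ = [[96, −1701], [32, −486]] · [[−2, 7], [1, −3]] = [[−1893, 5775], [−550, 1682]].

[[−1893, 5775], [−550, 1682]]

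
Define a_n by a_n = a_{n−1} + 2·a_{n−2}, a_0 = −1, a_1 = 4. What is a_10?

With companion matrix Q = [[1, 2], [1, 0]], [a_n, a_{n−1}]ᵀ = Q·[a_{n−1}, a_{n−2}]ᵀ, so [a_10, a_9]ᵀ = Q⁹·[a_1, a_0]ᵀ.
Q⁹ = [[341, 342], [171, 170]], giving [a_10, a_9]ᵀ = [[1022], [514]].

1022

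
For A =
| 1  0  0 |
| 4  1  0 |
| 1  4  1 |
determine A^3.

A = I + N where N = [[0, 0, 0], [4, 0, 0], [1, 4, 0]] is strictly lower-triangular, so N^3 = 0.
(I + N)^3 = I + 3·N + 3·N^2 = [[1, 0, 0], [12, 1, 0], [51, 12, 1]].

[[1, 0, 0], [12, 1, 0], [51, 12, 1]]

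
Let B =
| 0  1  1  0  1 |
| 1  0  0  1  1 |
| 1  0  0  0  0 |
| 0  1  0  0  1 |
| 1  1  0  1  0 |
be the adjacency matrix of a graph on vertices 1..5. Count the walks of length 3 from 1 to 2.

6

The number of length-3 walks from vertex 1 to vertex 2 is entry (1,2) of B^3, where B is the adjacency matrix.
B^2 = [[3, 1, 0, 2, 1], [1, 3, 1, 1, 2], [0, 1, 1, 0, 1], [2, 1, 0, 2, 1], [1, 2, 1, 1, 3]]
B^3 = [[2, 6, 3, 2, 6], [6, 4, 1, 5, 5], [3, 1, 0, 2, 1], [2, 5, 2, 2, 5], [6, 5, 1, 5, 4]]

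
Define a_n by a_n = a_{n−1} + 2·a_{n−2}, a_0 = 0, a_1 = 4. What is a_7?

With companion matrix Q = [[1, 2], [1, 0]], [a_n, a_{n−1}]ᵀ = Q·[a_{n−1}, a_{n−2}]ᵀ, so [a_7, a_6]ᵀ = Q⁶·[a_1, a_0]ᵀ.
Q⁶ = [[43, 42], [21, 22]], giving [a_7, a_6]ᵀ = [[172], [84]].

172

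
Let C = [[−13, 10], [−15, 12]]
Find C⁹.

[[−60073, 40390], [−60585, 40902]]

tr C = −1 and det C = −6, so the characteristic polynomial is λ² − (−1)λ + (−6) with roots 2 and −3.
Eigenvectors give P = [[−2, 1], [−3, 1]] with P⁻¹ = [[1, −1], [3, −2]], and C = P·diag(2, −3)·P⁻¹.
Then C⁹ = P·diag(512, −19683)·P⁻¹ = [[−1024, −19683], [−1536, −19683]] · [[1, −1], [3, −2]] = [[−60073, 40390], [−60585, 40902]].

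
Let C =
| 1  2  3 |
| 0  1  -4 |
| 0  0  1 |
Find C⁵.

[[1, 10, -65], [0, 1, -20], [0, 0, 1]]

C = I + N where N = [[0, 2, 3], [0, 0, -4], [0, 0, 0]] is strictly upper-triangular, so N³ = 0.
(I + N)⁵ = I + 5·N + 10·N² = [[1, 10, -65], [0, 1, -20], [0, 0, 1]].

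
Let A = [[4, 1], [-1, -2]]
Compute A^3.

[[58, 11], [-11, -8]]

A^2 = [[15, 2], [-2, 3]]
A^3 = [[58, 11], [-11, -8]]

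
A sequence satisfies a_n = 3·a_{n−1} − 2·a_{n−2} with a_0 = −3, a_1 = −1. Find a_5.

59

With companion matrix C = [[3, −2], [1, 0]], [a_n, a_{n−1}]ᵀ = C·[a_{n−1}, a_{n−2}]ᵀ, so [a_5, a_4]ᵀ = C⁴·[a_1, a_0]ᵀ.
C⁴ = [[31, −30], [15, −14]], giving [a_5, a_4]ᵀ = [[59], [27]].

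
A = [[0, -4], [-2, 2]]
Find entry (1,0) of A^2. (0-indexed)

-4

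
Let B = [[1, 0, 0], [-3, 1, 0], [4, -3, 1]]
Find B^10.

[[1, 0, 0], [-30, 1, 0], [445, -30, 1]]

B = I + N where N = [[0, 0, 0], [-3, 0, 0], [4, -3, 0]] is strictly lower-triangular, so N^3 = 0.
(I + N)^10 = I + 10·N + 45·N^2 = [[1, 0, 0], [-30, 1, 0], [445, -30, 1]].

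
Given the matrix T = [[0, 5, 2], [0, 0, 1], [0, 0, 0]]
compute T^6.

T is strictly triangular, hence nilpotent: T^3 = 0, so T^6 = 0.

[[0, 0, 0], [0, 0, 0], [0, 0, 0]]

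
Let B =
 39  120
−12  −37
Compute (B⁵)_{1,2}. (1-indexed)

tr B = 2 and det B = −3, so the characteristic polynomial is λ² − (2)λ + (−3) with roots 3 and −1.
Eigenvectors give P = [[10, −3], [−3, 1]] with P⁻¹ = [[1, 3], [3, 10]], and B = P·diag(3, −1)·P⁻¹.
Then B⁵ = P·diag(243, −1)·P⁻¹ = [[2430, 3], [−729, −1]] · [[1, 3], [3, 10]] = [[2439, 7320], [−732, −2197]].

7320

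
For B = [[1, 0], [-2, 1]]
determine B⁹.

[[1, 0], [-18, 1]]

B = I + N where N = [[0, 0], [-2, 0]] is strictly lower-triangular, so N² = 0.
(I + N)⁹ = I + 9·N = [[1, 0], [-18, 1]].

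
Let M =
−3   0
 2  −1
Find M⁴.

tr M = −4 and det M = 3, so the characteristic polynomial is λ² − (−4)λ + (3) with roots −3 and −1.
Eigenvectors give P = [[1, 0], [−1, 1]] with P⁻¹ = [[1, 0], [1, 1]], and M = P·diag(−3, −1)·P⁻¹.
Then M⁴ = P·diag(81, 1)·P⁻¹ = [[81, 0], [−81, 1]] · [[1, 0], [1, 1]] = [[81, 0], [−80, 1]].

[[81, 0], [−80, 1]]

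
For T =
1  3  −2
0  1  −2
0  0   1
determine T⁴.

T = I + N where N = [[0, 3, −2], [0, 0, −2], [0, 0, 0]] is strictly upper-triangular, so N³ = 0.
(I + N)⁴ = I + 4·N + 6·N² = [[1, 12, −44], [0, 1, −8], [0, 0, 1]].

[[1, 12, −44], [0, 1, −8], [0, 0, 1]]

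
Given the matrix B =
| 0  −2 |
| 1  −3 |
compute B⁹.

[[510, −1022], [511, −1023]]

tr B = −3 and det B = 2, so the characteristic polynomial is λ² − (−3)λ + (2) with roots −1 and −2.
Eigenvectors give P = [[2, −1], [1, −1]] with P⁻¹ = [[1, −1], [1, −2]], and B = P·diag(−1, −2)·P⁻¹.
Then B⁹ = P·diag(−1, −512)·P⁻¹ = [[−2, 512], [−1, 512]] · [[1, −1], [1, −2]] = [[510, −1022], [511, −1023]].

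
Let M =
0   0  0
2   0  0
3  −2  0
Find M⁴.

M is strictly triangular, hence nilpotent: M³ = 0, so M⁴ = 0.

[[0, 0, 0], [0, 0, 0], [0, 0, 0]]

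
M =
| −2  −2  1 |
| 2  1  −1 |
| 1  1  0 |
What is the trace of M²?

−3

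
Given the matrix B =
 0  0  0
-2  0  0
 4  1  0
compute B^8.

B is strictly triangular, hence nilpotent: B^3 = 0, so B^8 = 0.

[[0, 0, 0], [0, 0, 0], [0, 0, 0]]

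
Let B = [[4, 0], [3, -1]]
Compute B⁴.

[[256, 0], [153, 1]]

B² = [[16, 0], [9, 1]]
B³ = [[64, 0], [39, -1]]
B⁴ = [[256, 0], [153, 1]]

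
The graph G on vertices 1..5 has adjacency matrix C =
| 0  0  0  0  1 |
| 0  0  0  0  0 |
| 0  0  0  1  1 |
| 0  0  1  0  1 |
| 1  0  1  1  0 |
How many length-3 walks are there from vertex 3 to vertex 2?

The number of length-3 walks from vertex 3 to vertex 2 is entry (3,2) of C^3, where C is the adjacency matrix.
C^2 = [[1, 0, 1, 1, 0], [0, 0, 0, 0, 0], [1, 0, 2, 1, 1], [1, 0, 1, 2, 1], [0, 0, 1, 1, 3]]
C^3 = [[0, 0, 1, 1, 3], [0, 0, 0, 0, 0], [1, 0, 2, 3, 4], [1, 0, 3, 2, 4], [3, 0, 4, 4, 2]]

0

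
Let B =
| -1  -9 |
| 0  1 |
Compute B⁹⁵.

B² = I (check: tr B = 0 and det B = -1), so B⁹⁵ = B since 95 is odd.

[[-1, -9], [0, 1]]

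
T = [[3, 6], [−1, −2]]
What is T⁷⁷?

T² = T (a projection; rank 1, trace 1), so T⁷⁷ = T.

[[3, 6], [−1, −2]]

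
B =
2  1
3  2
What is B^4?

[[97, 56], [168, 97]]

B^2 = [[7, 4], [12, 7]]
B^3 = [[26, 15], [45, 26]]
B^4 = [[97, 56], [168, 97]]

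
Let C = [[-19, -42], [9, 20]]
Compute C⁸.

tr C = 1 and det C = -2, so the characteristic polynomial is λ² − (1)λ + (-2) with roots 2 and -1.
Eigenvectors give P = [[-2, 7], [1, -3]] with P⁻¹ = [[3, 7], [1, 2]], and C = P·diag(2, -1)·P⁻¹.
Then C⁸ = P·diag(256, 1)·P⁻¹ = [[-512, 7], [256, -3]] · [[3, 7], [1, 2]] = [[-1529, -3570], [765, 1786]].

[[-1529, -3570], [765, 1786]]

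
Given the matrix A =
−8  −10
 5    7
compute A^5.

tr A = −1 and det A = −6, so the characteristic polynomial is λ² − (−1)λ + (−6) with roots −3 and 2.
Eigenvectors give P = [[−2, −1], [1, 1]] with P⁻¹ = [[−1, −1], [1, 2]], and A = P·diag(−3, 2)·P⁻¹.
Then A^5 = P·diag(−243, 32)·P⁻¹ = [[486, −32], [−243, 32]] · [[−1, −1], [1, 2]] = [[−518, −550], [275, 307]].

[[−518, −550], [275, 307]]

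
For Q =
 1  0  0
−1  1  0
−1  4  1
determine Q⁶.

[[1, 0, 0], [−6, 1, 0], [−66, 24, 1]]

Q = I + N where N = [[0, 0, 0], [−1, 0, 0], [−1, 4, 0]] is strictly lower-triangular, so N³ = 0.
(I + N)⁶ = I + 6·N + 15·N² = [[1, 0, 0], [−6, 1, 0], [−66, 24, 1]].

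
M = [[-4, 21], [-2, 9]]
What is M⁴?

[[-374, 1365], [-130, 471]]

tr M = 5 and det M = 6, so the characteristic polynomial is λ² − (5)λ + (6) with roots 2 and 3.
Eigenvectors give P = [[-7, 3], [-2, 1]] with P⁻¹ = [[-1, 3], [-2, 7]], and M = P·diag(2, 3)·P⁻¹.
Then M⁴ = P·diag(16, 81)·P⁻¹ = [[-112, 243], [-32, 81]] · [[-1, 3], [-2, 7]] = [[-374, 1365], [-130, 471]].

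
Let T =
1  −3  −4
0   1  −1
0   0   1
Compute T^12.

T = I + N where N = [[0, −3, −4], [0, 0, −1], [0, 0, 0]] is strictly upper-triangular, so N^3 = 0.
(I + N)^12 = I + 12·N + 66·N^2 = [[1, −36, 150], [0, 1, −12], [0, 0, 1]].

[[1, −36, 150], [0, 1, −12], [0, 0, 1]]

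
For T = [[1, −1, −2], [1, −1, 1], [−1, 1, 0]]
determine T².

[[2, −2, −3], [−1, 1, −3], [0, 0, 3]]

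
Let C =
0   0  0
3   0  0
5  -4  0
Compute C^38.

C is strictly triangular, hence nilpotent: C^3 = 0, so C^38 = 0.

[[0, 0, 0], [0, 0, 0], [0, 0, 0]]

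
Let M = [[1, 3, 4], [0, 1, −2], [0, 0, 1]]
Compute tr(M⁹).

3

M = I + N where N = [[0, 3, 4], [0, 0, −2], [0, 0, 0]] is strictly upper-triangular, so N³ = 0.
(I + N)⁹ = I + 9·N + 36·N² = [[1, 27, −180], [0, 1, −18], [0, 0, 1]].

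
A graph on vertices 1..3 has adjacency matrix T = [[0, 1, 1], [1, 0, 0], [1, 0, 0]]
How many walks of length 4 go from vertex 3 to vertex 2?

2

The number of length-4 walks from vertex 3 to vertex 2 is entry (3,2) of T⁴, where T is the adjacency matrix.
T² = [[2, 0, 0], [0, 1, 1], [0, 1, 1]]
T³ = [[0, 2, 2], [2, 0, 0], [2, 0, 0]]
T⁴ = [[4, 0, 0], [0, 2, 2], [0, 2, 2]]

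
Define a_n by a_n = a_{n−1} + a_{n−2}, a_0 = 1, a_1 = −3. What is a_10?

With companion matrix C = [[1, 1], [1, 0]], [a_n, a_{n−1}]ᵀ = C·[a_{n−1}, a_{n−2}]ᵀ, so [a_10, a_9]ᵀ = C⁹·[a_1, a_0]ᵀ.
C⁹ = [[55, 34], [34, 21]], giving [a_10, a_9]ᵀ = [[−131], [−81]].

−131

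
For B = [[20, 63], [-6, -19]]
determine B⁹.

[[3590, 10773], [-1026, -3079]]

tr B = 1 and det B = -2, so the characteristic polynomial is λ² − (1)λ + (-2) with roots -1 and 2.
Eigenvectors give P = [[3, -7], [-1, 2]] with P⁻¹ = [[-2, -7], [-1, -3]], and B = P·diag(-1, 2)·P⁻¹.
Then B⁹ = P·diag(-1, 512)·P⁻¹ = [[-3, -3584], [1, 1024]] · [[-2, -7], [-1, -3]] = [[3590, 10773], [-1026, -3079]].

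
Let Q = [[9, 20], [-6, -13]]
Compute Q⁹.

[[98409, 196820], [-59046, -118093]]

tr Q = -4 and det Q = 3, so the characteristic polynomial is λ² − (-4)λ + (3) with roots -1 and -3.
Eigenvectors give P = [[-2, -5], [1, 3]] with P⁻¹ = [[-3, -5], [1, 2]], and Q = P·diag(-1, -3)·P⁻¹.
Then Q⁹ = P·diag(-1, -19683)·P⁻¹ = [[2, 98415], [-1, -59049]] · [[-3, -5], [1, 2]] = [[98409, 196820], [-59046, -118093]].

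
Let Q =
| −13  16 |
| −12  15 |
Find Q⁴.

tr Q = 2 and det Q = −3, so the characteristic polynomial is λ² − (2)λ + (−3) with roots 3 and −1.
Eigenvectors give P = [[1, −4], [1, −3]] with P⁻¹ = [[−3, 4], [−1, 1]], and Q = P·diag(3, −1)·P⁻¹.
Then Q⁴ = P·diag(81, 1)·P⁻¹ = [[81, −4], [81, −3]] · [[−3, 4], [−1, 1]] = [[−239, 320], [−240, 321]].

[[−239, 320], [−240, 321]]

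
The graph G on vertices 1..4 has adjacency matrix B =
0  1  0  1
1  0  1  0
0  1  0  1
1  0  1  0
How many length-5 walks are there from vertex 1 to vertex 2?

The number of length-5 walks from vertex 1 to vertex 2 is entry (1,2) of B^5, where B is the adjacency matrix.
B^2 = [[2, 0, 2, 0], [0, 2, 0, 2], [2, 0, 2, 0], [0, 2, 0, 2]]
B^3 = [[0, 4, 0, 4], [4, 0, 4, 0], [0, 4, 0, 4], [4, 0, 4, 0]]
B^4 = [[8, 0, 8, 0], [0, 8, 0, 8], [8, 0, 8, 0], [0, 8, 0, 8]]
B^5 = [[0, 16, 0, 16], [16, 0, 16, 0], [0, 16, 0, 16], [16, 0, 16, 0]]

16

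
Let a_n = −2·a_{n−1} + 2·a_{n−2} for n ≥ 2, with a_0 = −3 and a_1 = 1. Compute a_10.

With companion matrix A = [[−2, 2], [1, 0]], [a_n, a_{n−1}]ᵀ = A·[a_{n−1}, a_{n−2}]ᵀ, so [a_10, a_9]ᵀ = A^9·[a_1, a_0]ᵀ.
A^9 = [[−6688, 4896], [2448, −1792]], giving [a_10, a_9]ᵀ = [[−21376], [7824]].

−21376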